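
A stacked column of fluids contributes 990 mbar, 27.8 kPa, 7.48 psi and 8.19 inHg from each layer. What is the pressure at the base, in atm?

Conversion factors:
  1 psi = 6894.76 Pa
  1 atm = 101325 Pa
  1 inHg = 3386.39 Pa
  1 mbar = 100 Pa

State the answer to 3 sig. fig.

2.03 atm

990 mbar × 100 = 99000 Pa
27.8 kPa × 1000 = 27800 Pa
7.48 psi × 6894.76 = 51572.8 Pa
8.19 inHg × 3386.39 = 27734.5 Pa
Combined: 99000 + 27800 + 51572.8 + 27734.5 = 206107 Pa
In atm: 206107 / 101325 = 2.03412 atm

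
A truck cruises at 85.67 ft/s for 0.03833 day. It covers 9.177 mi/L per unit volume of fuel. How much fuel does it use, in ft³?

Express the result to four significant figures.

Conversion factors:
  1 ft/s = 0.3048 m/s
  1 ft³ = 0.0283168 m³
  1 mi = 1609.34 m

85.67 ft/s → 26.1122 m/s
0.03833 day → 3311.71 s
d = v × t = 26.1122 × 3311.71 = 86476 m
9.177 mi/L → 1.47689×10⁷ m/m³
V = d / (distance per unit fuel) = 86476 / 1.47689×10⁷ = 0.00585528 m³
In ft³: 0.00585528 / 0.0283168 = 0.206778 ft³

0.2068 ft³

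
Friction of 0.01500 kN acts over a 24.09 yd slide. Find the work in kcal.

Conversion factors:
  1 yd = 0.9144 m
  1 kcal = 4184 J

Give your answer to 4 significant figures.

0.01500 kN × 1000 = 15 N
24.09 yd × 0.9144 = 22.0279 m
W = F × d = 15 N × 22.0279 m = 330.418 J
330.418 J ÷ (4184 J/kcal) = 0.0789718 kcal

0.07897 kcal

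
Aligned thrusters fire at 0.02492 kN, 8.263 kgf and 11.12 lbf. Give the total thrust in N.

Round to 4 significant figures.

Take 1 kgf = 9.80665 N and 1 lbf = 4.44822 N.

0.02492 kN × 1000 = 24.92 N
8.263 kgf × 9.80665 = 81.0323 N
11.12 lbf × 4.44822 = 49.4642 N
Total: 24.92 + 81.0323 + 49.4642 = 155.416 N

155.4 N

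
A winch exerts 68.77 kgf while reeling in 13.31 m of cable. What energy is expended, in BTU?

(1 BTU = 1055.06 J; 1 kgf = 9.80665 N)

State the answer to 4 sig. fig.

8.508 BTU

68.77 kgf × 9.80665 = 674.403 N
W = F × d = 674.403 N × 13.31 m = 8976.3 J
8976.3 J ÷ (1055.06 J/BTU) = 8.50786 BTU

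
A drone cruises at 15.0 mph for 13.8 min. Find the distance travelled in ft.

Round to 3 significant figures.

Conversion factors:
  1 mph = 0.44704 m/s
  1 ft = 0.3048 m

15.0 mph × 0.44704 = 6.7056 m/s
13.8 min × 60 = 828 s
d = v × t = 6.7056 m/s × 828 s = 5552.24 m
5552.24 m ÷ (0.3048 m/ft) = 18216 ft

1.82×10⁴ ft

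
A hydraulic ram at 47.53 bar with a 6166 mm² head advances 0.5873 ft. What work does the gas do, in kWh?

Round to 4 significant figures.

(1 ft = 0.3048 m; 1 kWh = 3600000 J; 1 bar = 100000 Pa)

47.53 bar → 4.753×10⁶ Pa
6166 mm² → 0.006166 m²
F = P × A = 4.753×10⁶ × 0.006166 = 29307 N
0.5873 ft → 0.179009 m
W = F × d = 29307 × 0.179009 = 5246.22 J
In kWh: 5246.22 / 3600000 = 0.00145728 kWh

0.001457 kWh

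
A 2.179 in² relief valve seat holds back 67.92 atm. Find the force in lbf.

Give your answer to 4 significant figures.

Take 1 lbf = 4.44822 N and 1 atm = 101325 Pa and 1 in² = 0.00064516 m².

67.92 atm × 101325 → 6.88199×10⁶ Pa
2.179 in² × 0.00064516 → 0.0014058 m²
F = P × A = 6.88199×10⁶ Pa × 0.0014058 m² = 9674.7 N
9674.7 N ÷ (4.44822 N/lbf) = 2174.96 lbf

2175 lbf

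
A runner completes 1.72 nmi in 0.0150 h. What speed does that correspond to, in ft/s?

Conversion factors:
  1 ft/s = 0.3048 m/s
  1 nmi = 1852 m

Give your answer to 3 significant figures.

194 ft/s

1.72 nmi × 1852 → 3185.44 m
0.0150 h × 3600 → 54 s
v = d / t = 3185.44 m / 54 s = 58.9896 m/s
58.9896 m/s ÷ (0.3048 m/s/ft/s) = 193.535 ft/s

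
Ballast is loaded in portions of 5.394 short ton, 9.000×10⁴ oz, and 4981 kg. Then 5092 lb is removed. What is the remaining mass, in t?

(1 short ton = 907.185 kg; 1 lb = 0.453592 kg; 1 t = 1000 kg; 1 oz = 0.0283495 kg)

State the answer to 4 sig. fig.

5.394 short ton × 907.185 = 4893.36 kg
9.000×10⁴ oz × 0.0283495 = 2551.46 kg
4981 kg (already kg)
5092 lb × 0.453592 = 2309.69 kg
Result: 4893.36 + 2551.46 + 4981 − 2309.69 = 10116.1 kg
In t: 10116.1 / 1000 = 10.1161 t

10.12 t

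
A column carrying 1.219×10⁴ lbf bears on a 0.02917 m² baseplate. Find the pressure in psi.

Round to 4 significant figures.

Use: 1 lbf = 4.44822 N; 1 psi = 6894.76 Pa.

269.6 psi

1.219×10⁴ lbf × 4.44822 → 54223.8 N
P = F / A = 54223.8 N / 0.02917 m² = 1.85889×10⁶ Pa
1.85889×10⁶ Pa ÷ (6894.76 Pa/psi) = 269.609 psi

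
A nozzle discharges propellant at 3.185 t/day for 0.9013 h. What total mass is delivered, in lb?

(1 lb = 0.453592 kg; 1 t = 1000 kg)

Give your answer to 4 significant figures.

3.185 t/day → 0.0368634 kg/s
0.9013 h → 3244.68 s
m = ṁ × t = 0.0368634 × 3244.68 = 119.61 kg
In lb: 119.61 / 0.453592 = 263.695 lb

263.7 lb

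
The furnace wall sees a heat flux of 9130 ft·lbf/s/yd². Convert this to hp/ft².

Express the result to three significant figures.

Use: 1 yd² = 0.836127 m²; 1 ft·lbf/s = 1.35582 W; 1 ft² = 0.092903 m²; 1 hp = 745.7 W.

9130 ft·lbf/s/yd² × 1.35582 W/ft·lbf/s ÷ 0.836127 m²/yd² = 14804.7 W/m²
14804.7 W/m² ÷ 745.7 W/hp × 0.092903 m²/ft² = 1.84444 hp/ft²

1.84 hp/ft²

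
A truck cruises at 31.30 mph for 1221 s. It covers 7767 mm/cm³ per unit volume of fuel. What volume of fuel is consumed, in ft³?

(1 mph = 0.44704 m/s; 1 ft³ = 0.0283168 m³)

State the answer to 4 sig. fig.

31.30 mph → 13.9924 m/s
d = v × t = 13.9924 × 1221 = 17084.7 m
7767 mm/cm³ → 7.767×10⁶ m/m³
V = d / (distance per unit fuel) = 17084.7 / 7.767×10⁶ = 0.00219965 m³
In ft³: 0.00219965 / 0.0283168 = 0.07768 ft³

0.07768 ft³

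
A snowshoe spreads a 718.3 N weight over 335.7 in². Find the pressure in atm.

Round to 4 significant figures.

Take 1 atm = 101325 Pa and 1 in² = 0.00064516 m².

0.03273 atm

335.7 in² × 0.00064516 → 0.21658 m²
P = F / A = 718.3 N / 0.21658 m² = 3316.56 Pa
3316.56 Pa ÷ (101325 Pa/atm) = 0.0327319 atm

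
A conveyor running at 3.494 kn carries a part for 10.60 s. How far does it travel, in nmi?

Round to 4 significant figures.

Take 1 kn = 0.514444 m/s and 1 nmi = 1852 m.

3.494 kn × 0.514444 → 1.79747 m/s
d = v × t = 1.79747 m/s × 10.6 s = 19.0532 m
19.0532 m ÷ (1852 m/nmi) = 0.0102879 nmi

0.01029 nmi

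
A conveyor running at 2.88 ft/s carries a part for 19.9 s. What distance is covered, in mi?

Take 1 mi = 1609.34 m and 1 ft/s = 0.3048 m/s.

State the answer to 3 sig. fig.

0.0109 mi

2.88 ft/s × 0.3048 = 0.877824 m/s
d = v × t = 0.877824 m/s × 19.9 s = 17.4687 m
17.4687 m ÷ (1609.34 m/mi) = 0.0108546 mi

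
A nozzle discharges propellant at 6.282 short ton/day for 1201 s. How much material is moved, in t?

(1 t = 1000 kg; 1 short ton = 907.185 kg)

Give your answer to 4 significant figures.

6.282 short ton/day → 0.0659599 kg/s
m = ṁ × t = 0.0659599 × 1201 = 79.2178 kg
In t: 79.2178 / 1000 = 0.0792178 t

0.07922 t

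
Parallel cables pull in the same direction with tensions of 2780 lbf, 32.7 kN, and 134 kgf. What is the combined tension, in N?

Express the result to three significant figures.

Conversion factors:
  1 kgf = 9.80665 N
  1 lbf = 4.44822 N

4.64×10⁴ N

2780 lbf × 4.44822 → 12366.1 N
32.7 kN × 1000 → 32700 N
134 kgf × 9.80665 → 1314.09 N
Combined: 12366.1 + 32700 + 1314.09 = 46380.2 N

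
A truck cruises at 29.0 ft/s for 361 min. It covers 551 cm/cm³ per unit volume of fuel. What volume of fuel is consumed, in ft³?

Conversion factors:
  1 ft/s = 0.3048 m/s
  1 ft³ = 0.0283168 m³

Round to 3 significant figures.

29.0 ft/s → 8.8392 m/s
361 min → 21660 s
d = v × t = 8.8392 × 21660 = 191457 m
551 cm/cm³ → 5.51×10⁶ m/m³
V = d / (distance per unit fuel) = 191457 / 5.51×10⁶ = 0.0347472 m³
In ft³: 0.0347472 / 0.0283168 = 1.22709 ft³

1.23 ft³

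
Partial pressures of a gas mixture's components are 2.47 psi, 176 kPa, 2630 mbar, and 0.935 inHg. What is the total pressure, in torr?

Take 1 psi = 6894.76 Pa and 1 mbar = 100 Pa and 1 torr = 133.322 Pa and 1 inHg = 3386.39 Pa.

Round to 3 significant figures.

2.47 psi × 6894.76 = 17030.1 Pa
176 kPa × 1000 = 176000 Pa
2630 mbar × 100 = 263000 Pa
0.935 inHg × 3386.39 = 3166.27 Pa
Total: 17030.1 + 176000 + 263000 + 3166.27 = 459196 Pa
In torr: 459196 / 133.322 = 3444.26 torr

3440 torr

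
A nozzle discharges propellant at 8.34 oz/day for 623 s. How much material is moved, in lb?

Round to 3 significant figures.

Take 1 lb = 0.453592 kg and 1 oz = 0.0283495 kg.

8.34 oz/day → 2.73651×10⁻⁶ kg/s
m = ṁ × t = 2.73651×10⁻⁶ × 623 = 0.00170485 kg
In lb: 0.00170485 / 0.453592 = 0.00375855 lb

0.00376 lb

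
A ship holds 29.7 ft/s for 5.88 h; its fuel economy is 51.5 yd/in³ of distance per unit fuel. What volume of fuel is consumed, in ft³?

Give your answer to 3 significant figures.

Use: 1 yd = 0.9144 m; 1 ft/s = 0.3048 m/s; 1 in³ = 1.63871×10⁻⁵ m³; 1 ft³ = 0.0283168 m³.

29.7 ft/s → 9.05256 m/s
5.88 h → 21168 s
d = v × t = 9.05256 × 21168 = 191625 m
51.5 yd/in³ → 2.8737×10⁶ m/m³
V = d / (distance per unit fuel) = 191625 / 2.8737×10⁶ = 0.0666823 m³
In ft³: 0.0666823 / 0.0283168 = 2.35487 ft³

2.35 ft³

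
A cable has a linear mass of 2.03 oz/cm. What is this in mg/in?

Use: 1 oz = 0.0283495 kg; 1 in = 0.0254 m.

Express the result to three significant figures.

1.46×10⁵ mg/in

2.03 oz/cm × 0.0283495 kg/oz ÷ 0.01 m/cm = 5.75495 kg/m
5.75495 kg/m ÷ 10⁻⁶ kg/mg × 0.0254 m/in = 146176 mg/in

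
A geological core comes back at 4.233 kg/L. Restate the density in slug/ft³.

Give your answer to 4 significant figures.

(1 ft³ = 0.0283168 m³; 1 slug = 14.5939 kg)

8.213 slug/ft³

4.233 kg/L ÷ 0.001 m³/L = 4233 kg/m³
4233 kg/m³ ÷ 14.5939 kg/slug × 0.0283168 m³/ft³ = 8.21336 slug/ft³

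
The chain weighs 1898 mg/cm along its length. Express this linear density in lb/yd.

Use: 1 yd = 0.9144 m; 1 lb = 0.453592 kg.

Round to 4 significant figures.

1898 mg/cm × 10⁻⁶ kg/mg ÷ 0.01 m/cm = 0.1898 kg/m
0.1898 kg/m ÷ 0.453592 kg/lb × 0.9144 m/yd = 0.382619 lb/yd

0.3826 lb/yd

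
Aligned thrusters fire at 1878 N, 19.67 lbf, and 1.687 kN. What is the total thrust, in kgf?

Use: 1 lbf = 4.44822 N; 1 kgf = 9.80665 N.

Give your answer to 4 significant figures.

1878 N (already N)
19.67 lbf × 4.44822 → 87.4965 N
1.687 kN × 1000 → 1687 N
Sum: 1878 + 87.4965 + 1687 = 3652.5 N
In kgf: 3652.5 / 9.80665 = 372.451 kgf

372.5 kgf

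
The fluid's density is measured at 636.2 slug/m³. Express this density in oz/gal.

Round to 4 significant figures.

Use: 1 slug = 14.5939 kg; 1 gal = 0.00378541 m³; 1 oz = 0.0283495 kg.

1240 oz/gal

636.2 slug/m³ × 14.5939 kg/slug = 9284.64 kg/m³
9284.64 kg/m³ ÷ 0.0283495 kg/oz × 0.00378541 m³/gal = 1239.75 oz/gal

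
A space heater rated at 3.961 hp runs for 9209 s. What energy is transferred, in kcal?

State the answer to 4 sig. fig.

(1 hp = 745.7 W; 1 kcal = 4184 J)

3.961 hp × 745.7 = 2953.72 W
E = P × t = 2953.72 W × 9209 s = 2.72008×10⁷ J
2.72008×10⁷ J ÷ (4184 J/kcal) = 6501.15 kcal

6501 kcal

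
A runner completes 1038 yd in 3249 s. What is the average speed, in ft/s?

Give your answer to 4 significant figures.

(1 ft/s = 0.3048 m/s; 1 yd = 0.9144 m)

1038 yd × 0.9144 → 949.147 m
v = d / t = 949.147 m / 3249 s = 0.292135 m/s
0.292135 m/s ÷ (0.3048 m/s/ft/s) = 0.958448 ft/s

0.9584 ft/s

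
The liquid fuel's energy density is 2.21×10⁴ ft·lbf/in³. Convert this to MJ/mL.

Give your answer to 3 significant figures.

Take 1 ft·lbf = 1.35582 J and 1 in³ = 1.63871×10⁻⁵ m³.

0.00183 MJ/mL

2.21×10⁴ ft·lbf/in³ × 1.35582 J/ft·lbf ÷ 1.63871×10⁻⁵ m³/in³ = 1.82849×10⁹ J/m³
1.82849×10⁹ J/m³ ÷ 1000000 J/MJ × 10⁻⁶ m³/mL = 0.00182849 MJ/mL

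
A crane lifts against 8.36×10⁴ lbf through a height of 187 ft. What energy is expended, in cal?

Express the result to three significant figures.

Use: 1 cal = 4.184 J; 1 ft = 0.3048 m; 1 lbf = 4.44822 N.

8.36×10⁴ lbf × 4.44822 → 371871 N
187 ft × 0.3048 → 56.9976 m
W = F × d = 371871 N × 56.9976 m = 2.11958×10⁷ J
2.11958×10⁷ J ÷ (4.184 J/cal) = 5.06592×10⁶ cal

5.07×10⁶ cal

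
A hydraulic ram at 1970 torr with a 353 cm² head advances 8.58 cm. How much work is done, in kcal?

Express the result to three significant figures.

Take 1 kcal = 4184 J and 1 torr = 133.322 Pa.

0.190 kcal

1970 torr → 262644 Pa
353 cm² → 0.0353 m²
F = P × A = 262644 × 0.0353 = 9271.33 N
8.58 cm → 0.0858 m
W = F × d = 9271.33 × 0.0858 = 795.48 J
In kcal: 795.48 / 4184 = 0.190124 kcal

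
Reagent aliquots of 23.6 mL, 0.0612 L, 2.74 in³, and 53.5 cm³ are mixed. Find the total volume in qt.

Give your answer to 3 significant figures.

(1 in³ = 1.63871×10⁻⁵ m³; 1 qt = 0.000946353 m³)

23.6 mL × 10⁻⁶ = 2.36×10⁻⁵ m³
0.0612 L × 0.001 = 6.12×10⁻⁵ m³
2.74 in³ × 1.63871×10⁻⁵ = 4.49007×10⁻⁵ m³
53.5 cm³ × 10⁻⁶ = 5.35×10⁻⁵ m³
Combined: 2.36×10⁻⁵ + 6.12×10⁻⁵ + 4.49007×10⁻⁵ + 5.35×10⁻⁵ = 1.83201×10⁻⁴ m³
In qt: 1.83201×10⁻⁴ / 0.000946353 = 0.193586 qt

0.194 qt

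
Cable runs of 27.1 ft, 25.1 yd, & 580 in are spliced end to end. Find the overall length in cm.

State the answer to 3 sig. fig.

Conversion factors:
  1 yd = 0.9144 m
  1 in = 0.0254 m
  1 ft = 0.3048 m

27.1 ft × 0.3048 = 8.26008 m
25.1 yd × 0.9144 = 22.9514 m
580 in × 0.0254 = 14.732 m
Sum: 8.26008 + 22.9514 + 14.732 = 45.9435 m
In cm: 45.9435 / 0.01 = 4594.35 cm

4590 cm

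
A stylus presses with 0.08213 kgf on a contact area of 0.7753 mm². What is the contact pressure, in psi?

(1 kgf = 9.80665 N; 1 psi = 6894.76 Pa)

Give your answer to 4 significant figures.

150.7 psi

0.08213 kgf × 9.80665 = 0.80542 N
0.7753 mm² × 10⁻⁶ = 7.753×10⁻⁷ m²
P = F / A = 0.80542 N / 7.753×10⁻⁷ m² = 1.03885×10⁶ Pa
1.03885×10⁶ Pa ÷ (6894.76 Pa/psi) = 150.672 psi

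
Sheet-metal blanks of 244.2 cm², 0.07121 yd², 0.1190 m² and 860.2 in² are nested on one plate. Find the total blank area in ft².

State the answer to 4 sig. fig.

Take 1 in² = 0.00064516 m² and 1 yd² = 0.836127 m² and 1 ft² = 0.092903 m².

244.2 cm² × 0.0001 → 0.02442 m²
0.07121 yd² × 0.836127 → 0.0595406 m²
0.1190 m² (already m²)
860.2 in² × 0.00064516 → 0.554967 m²
Sum: 0.02442 + 0.0595406 + 0.119 + 0.554967 = 0.757928 m²
In ft²: 0.757928 / 0.092903 = 8.15827 ft²

8.158 ft²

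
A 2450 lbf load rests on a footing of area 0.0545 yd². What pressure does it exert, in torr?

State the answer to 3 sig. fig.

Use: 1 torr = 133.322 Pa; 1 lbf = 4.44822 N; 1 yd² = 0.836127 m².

2450 lbf × 4.44822 → 10898.1 N
0.0545 yd² × 0.836127 → 0.0455689 m²
P = F / A = 10898.1 N / 0.0455689 m² = 239157 Pa
239157 Pa ÷ (133.322 Pa/torr) = 1793.83 torr

1790 torr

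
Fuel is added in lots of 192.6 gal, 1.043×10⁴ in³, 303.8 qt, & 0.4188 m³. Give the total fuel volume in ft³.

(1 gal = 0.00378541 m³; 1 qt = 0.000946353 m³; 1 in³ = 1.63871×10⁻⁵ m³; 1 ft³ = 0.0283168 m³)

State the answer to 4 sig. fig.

192.6 gal × 0.00378541 → 0.72907 m³
1.043×10⁴ in³ × 1.63871×10⁻⁵ → 0.170917 m³
303.8 qt × 0.000946353 → 0.287502 m³
0.4188 m³ (already m³)
Combined: 0.72907 + 0.170917 + 0.287502 + 0.4188 = 1.60629 m³
In ft³: 1.60629 / 0.0283168 = 56.7257 ft³

56.73 ft³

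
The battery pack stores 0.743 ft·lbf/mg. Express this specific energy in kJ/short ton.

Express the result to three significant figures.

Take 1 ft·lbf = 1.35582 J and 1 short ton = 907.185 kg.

9.14×10⁵ kJ/short ton

0.743 ft·lbf/mg × 1.35582 J/ft·lbf ÷ 10⁻⁶ kg/mg = 1.00737×10⁶ J/kg
1.00737×10⁶ J/kg ÷ 1000 J/kJ × 907.185 kg/short ton = 913871 kJ/short ton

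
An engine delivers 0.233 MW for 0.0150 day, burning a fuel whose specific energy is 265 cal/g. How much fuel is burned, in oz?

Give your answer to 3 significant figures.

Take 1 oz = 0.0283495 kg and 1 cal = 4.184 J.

9610 oz

0.233 MW → 233000 W
0.0150 day → 1296 s
E = P × t = 233000 × 1296 = 3.01968×10⁸ J
265 cal/g → 1.10876×10⁶ J/kg
m = E / e_s = 3.01968×10⁸ / 1.10876×10⁶ = 272.347 kg
In oz: 272.347 / 0.0283495 = 9606.77 oz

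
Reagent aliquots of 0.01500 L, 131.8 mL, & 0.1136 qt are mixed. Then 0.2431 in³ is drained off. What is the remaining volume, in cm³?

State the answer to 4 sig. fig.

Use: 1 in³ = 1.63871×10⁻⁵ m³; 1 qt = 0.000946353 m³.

250.3 cm³

0.01500 L × 0.001 = 1.5×10⁻⁵ m³
131.8 mL × 10⁻⁶ = 1.318×10⁻⁴ m³
0.1136 qt × 0.000946353 = 1.07506×10⁻⁴ m³
0.2431 in³ × 1.63871×10⁻⁵ = 3.9837×10⁻⁶ m³
Sum: 1.5×10⁻⁵ + 1.318×10⁻⁴ + 1.07506×10⁻⁴ − 3.9837×10⁻⁶ = 2.50322×10⁻⁴ m³
In cm³: 2.50322×10⁻⁴ / 10⁻⁶ = 250.322 cm³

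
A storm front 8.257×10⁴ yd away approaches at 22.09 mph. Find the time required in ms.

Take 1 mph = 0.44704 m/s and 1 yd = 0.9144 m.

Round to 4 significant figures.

8.257×10⁴ yd × 0.9144 = 75502 m
22.09 mph × 0.44704 = 9.87511 m/s
t = d / v = 75502 m / 9.87511 m/s = 7645.69 s
7645.69 s ÷ (0.001 s/ms) = 7.64569×10⁶ ms

7.646×10⁶ ms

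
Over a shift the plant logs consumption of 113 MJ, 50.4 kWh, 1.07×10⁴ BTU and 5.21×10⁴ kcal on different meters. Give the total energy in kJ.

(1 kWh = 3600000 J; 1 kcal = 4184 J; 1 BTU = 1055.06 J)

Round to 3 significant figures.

113 MJ × 1000000 = 1.13×10⁸ J
50.4 kWh × 3600000 = 1.8144×10⁸ J
1.07×10⁴ BTU × 1055.06 = 1.12891×10⁷ J
5.21×10⁴ kcal × 4184 = 2.17986×10⁸ J
Sum: 1.13×10⁸ + 1.8144×10⁸ + 1.12891×10⁷ + 2.17986×10⁸ = 5.23715×10⁸ J
In kJ: 5.23715×10⁸ / 1000 = 523715 kJ

5.24×10⁵ kJ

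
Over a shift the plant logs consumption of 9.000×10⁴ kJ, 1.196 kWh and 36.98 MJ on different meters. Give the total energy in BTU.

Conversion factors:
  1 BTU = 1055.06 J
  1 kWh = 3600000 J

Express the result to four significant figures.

9.000×10⁴ kJ × 1000 = 9×10⁷ J
1.196 kWh × 3600000 = 4.3056×10⁶ J
36.98 MJ × 1000000 = 3.698×10⁷ J
Combined: 9×10⁷ + 4.3056×10⁶ + 3.698×10⁷ = 1.31286×10⁸ J
In BTU: 1.31286×10⁸ / 1055.06 = 124435 BTU

1.244×10⁵ BTU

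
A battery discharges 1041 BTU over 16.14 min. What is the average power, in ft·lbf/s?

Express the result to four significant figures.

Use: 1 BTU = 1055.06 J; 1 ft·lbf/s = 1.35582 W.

1041 BTU × 1055.06 = 1.09832×10⁶ J
16.14 min × 60 = 968.4 s
P = E / t = 1.09832×10⁶ J / 968.4 s = 1134.16 W
1134.16 W ÷ (1.35582 W/ft·lbf/s) = 836.512 ft·lbf/s

836.5 ft·lbf/s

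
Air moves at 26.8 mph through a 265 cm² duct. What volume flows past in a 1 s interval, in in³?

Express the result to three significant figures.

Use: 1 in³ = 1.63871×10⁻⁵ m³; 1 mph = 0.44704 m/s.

1.94×10⁴ in³

26.8 mph × 0.44704 → 11.9807 m/s
265 cm² × 0.0001 → 0.0265 m²
V = v × A × t = 11.9807 m/s × 0.0265 m² × 1 s = 0.317489 m³
0.317489 m³ ÷ (1.63871×10⁻⁵ m³/in³) = 19374.3 in³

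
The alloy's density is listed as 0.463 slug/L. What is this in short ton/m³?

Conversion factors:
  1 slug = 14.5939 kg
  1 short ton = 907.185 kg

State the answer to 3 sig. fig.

7.45 short ton/m³

0.463 slug/L × 14.5939 kg/slug ÷ 0.001 m³/L = 6756.98 kg/m³
6756.98 kg/m³ ÷ 907.185 kg/short ton = 7.44829 short ton/m³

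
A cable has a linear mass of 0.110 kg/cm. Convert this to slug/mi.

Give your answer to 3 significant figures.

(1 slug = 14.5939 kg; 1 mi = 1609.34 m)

1210 slug/mi

0.110 kg/cm ÷ 0.01 m/cm = 11 kg/m
11 kg/m ÷ 14.5939 kg/slug × 1609.34 m/mi = 1213.02 slug/mi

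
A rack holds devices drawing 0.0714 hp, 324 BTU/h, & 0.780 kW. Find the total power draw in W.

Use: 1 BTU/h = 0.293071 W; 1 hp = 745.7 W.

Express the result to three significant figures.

928 W

0.0714 hp × 745.7 → 53.243 W
324 BTU/h × 0.293071 → 94.955 W
0.780 kW × 1000 → 780 W
Total: 53.243 + 94.955 + 780 = 928.198 W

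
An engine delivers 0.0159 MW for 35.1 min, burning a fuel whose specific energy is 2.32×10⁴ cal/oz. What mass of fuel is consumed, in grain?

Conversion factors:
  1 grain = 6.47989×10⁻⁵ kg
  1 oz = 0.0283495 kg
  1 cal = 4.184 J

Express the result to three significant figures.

1.51×10⁵ grain

0.0159 MW → 15900 W
35.1 min → 2106 s
E = P × t = 15900 × 2106 = 3.34854×10⁷ J
2.32×10⁴ cal/oz → 3.424×10⁶ J/kg
m = E / e_s = 3.34854×10⁷ / 3.424×10⁶ = 9.77961 kg
In grain: 9.77961 / 6.47989×10⁻⁵ = 150922 grain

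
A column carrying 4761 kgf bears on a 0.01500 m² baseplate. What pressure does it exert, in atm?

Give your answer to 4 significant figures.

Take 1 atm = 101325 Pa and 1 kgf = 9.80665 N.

30.72 atm

4761 kgf × 9.80665 → 46689.5 N
P = F / A = 46689.5 N / 0.015 m² = 3.11263×10⁶ Pa
3.11263×10⁶ Pa ÷ (101325 Pa/atm) = 30.7193 atm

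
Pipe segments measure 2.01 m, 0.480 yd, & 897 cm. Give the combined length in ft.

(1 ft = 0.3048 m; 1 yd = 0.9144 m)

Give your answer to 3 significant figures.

2.01 m (already m)
0.480 yd × 0.9144 → 0.438912 m
897 cm × 0.01 → 8.97 m
Sum: 2.01 + 0.438912 + 8.97 = 11.4189 m
In ft: 11.4189 / 0.3048 = 37.4636 ft

37.5 ft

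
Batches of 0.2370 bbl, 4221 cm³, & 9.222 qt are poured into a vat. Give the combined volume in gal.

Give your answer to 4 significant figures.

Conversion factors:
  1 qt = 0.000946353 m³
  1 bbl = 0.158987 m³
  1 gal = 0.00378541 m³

13.37 gal

0.2370 bbl × 0.158987 = 0.0376799 m³
4221 cm³ × 10⁻⁶ = 0.004221 m³
9.222 qt × 0.000946353 = 0.00872727 m³
Total: 0.0376799 + 0.004221 + 0.00872727 = 0.0506282 m³
In gal: 0.0506282 / 0.00378541 = 13.3746 gal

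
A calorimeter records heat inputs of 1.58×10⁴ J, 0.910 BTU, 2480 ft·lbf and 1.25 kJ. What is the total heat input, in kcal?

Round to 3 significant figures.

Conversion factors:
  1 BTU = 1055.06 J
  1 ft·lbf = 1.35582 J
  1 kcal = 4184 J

5.11 kcal

1.58×10⁴ J (already J)
0.910 BTU × 1055.06 = 960.105 J
2480 ft·lbf × 1.35582 = 3362.43 J
1.25 kJ × 1000 = 1250 J
Sum: 15800 + 960.105 + 3362.43 + 1250 = 21372.5 J
In kcal: 21372.5 / 4184 = 5.10815 kcal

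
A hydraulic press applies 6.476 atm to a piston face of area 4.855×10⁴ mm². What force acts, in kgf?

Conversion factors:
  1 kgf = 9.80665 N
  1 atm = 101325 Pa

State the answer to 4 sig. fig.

6.476 atm × 101325 = 656181 Pa
4.855×10⁴ mm² × 10⁻⁶ = 0.04855 m²
F = P × A = 656181 Pa × 0.04855 m² = 31857.6 N
31857.6 N ÷ (9.80665 N/kgf) = 3248.57 kgf

3249 kgf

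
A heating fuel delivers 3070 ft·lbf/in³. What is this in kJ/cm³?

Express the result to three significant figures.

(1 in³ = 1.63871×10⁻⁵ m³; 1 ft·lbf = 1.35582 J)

3070 ft·lbf/in³ × 1.35582 J/ft·lbf ÷ 1.63871×10⁻⁵ m³/in³ = 2.54003×10⁸ J/m³
2.54003×10⁸ J/m³ ÷ 1000 J/kJ × 10⁻⁶ m³/cm³ = 0.254003 kJ/cm³

0.254 kJ/cm³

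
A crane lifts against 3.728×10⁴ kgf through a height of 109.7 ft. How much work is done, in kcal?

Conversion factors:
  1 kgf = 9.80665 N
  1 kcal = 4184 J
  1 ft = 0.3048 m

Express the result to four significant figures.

3.728×10⁴ kgf × 9.80665 = 365592 N
109.7 ft × 0.3048 = 33.4366 m
W = F × d = 365592 N × 33.4366 m = 1.22242×10⁷ J
1.22242×10⁷ J ÷ (4184 J/kcal) = 2921.65 kcal

2922 kcal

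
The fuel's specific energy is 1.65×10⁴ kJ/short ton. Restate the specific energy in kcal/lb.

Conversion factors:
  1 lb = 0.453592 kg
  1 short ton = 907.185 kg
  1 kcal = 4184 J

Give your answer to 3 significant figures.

1.97 kcal/lb

1.65×10⁴ kJ/short ton × 1000 J/kJ ÷ 907.185 kg/short ton = 18188.1 J/kg
18188.1 J/kg ÷ 4184 J/kcal × 0.453592 kg/lb = 1.97179 kcal/lb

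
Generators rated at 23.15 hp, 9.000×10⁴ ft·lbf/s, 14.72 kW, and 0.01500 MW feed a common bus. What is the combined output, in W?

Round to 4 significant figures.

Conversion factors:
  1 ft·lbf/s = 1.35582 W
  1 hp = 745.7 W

23.15 hp × 745.7 → 17263 W
9.000×10⁴ ft·lbf/s × 1.35582 → 122024 W
14.72 kW × 1000 → 14720 W
0.01500 MW × 1000000 → 15000 W
Combined: 17263 + 122024 + 14720 + 15000 = 169007 W

1.690×10⁵ W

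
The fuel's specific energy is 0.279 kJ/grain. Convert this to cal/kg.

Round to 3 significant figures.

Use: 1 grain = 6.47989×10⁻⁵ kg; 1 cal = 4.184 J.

1.03×10⁶ cal/kg

0.279 kJ/grain × 1000 J/kJ ÷ 6.47989×10⁻⁵ kg/grain = 4.30563×10⁶ J/kg
4.30563×10⁶ J/kg ÷ 4.184 J/cal = 1.02907×10⁶ cal/kg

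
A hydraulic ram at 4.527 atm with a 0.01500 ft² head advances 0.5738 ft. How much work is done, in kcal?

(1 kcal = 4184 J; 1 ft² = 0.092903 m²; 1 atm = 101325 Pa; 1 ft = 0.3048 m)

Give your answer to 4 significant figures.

4.527 atm → 458698 Pa
0.01500 ft² → 0.00139354 m²
F = P × A = 458698 × 0.00139354 = 639.214 N
0.5738 ft → 0.174894 m
W = F × d = 639.214 × 0.174894 = 111.795 J
In kcal: 111.795 / 4184 = 0.0267196 kcal

0.02672 kcal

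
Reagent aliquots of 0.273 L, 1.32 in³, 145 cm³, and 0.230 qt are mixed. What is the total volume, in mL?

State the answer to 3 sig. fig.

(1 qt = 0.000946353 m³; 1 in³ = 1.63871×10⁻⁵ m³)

657 mL

0.273 L × 0.001 → 2.73×10⁻⁴ m³
1.32 in³ × 1.63871×10⁻⁵ → 2.1631×10⁻⁵ m³
145 cm³ × 10⁻⁶ → 1.45×10⁻⁴ m³
0.230 qt × 0.000946353 → 2.17661×10⁻⁴ m³
Total: 2.73×10⁻⁴ + 2.1631×10⁻⁵ + 1.45×10⁻⁴ + 2.17661×10⁻⁴ = 6.57292×10⁻⁴ m³
In mL: 6.57292×10⁻⁴ / 10⁻⁶ = 657.292 mL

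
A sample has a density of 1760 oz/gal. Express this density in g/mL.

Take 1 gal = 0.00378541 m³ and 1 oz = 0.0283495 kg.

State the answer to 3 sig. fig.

13.2 g/mL

1760 oz/gal × 0.0283495 kg/oz ÷ 0.00378541 m³/gal = 13180.9 kg/m³
13180.9 kg/m³ ÷ 0.001 kg/g × 10⁻⁶ m³/mL = 13.1809 g/mL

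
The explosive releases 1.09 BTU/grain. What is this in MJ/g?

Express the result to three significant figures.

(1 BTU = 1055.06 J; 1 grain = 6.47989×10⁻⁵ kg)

1.09 BTU/grain × 1055.06 J/BTU ÷ 6.47989×10⁻⁵ kg/grain = 1.77475×10⁷ J/kg
1.77475×10⁷ J/kg ÷ 1000000 J/MJ × 0.001 kg/g = 0.0177475 MJ/g

0.0177 MJ/g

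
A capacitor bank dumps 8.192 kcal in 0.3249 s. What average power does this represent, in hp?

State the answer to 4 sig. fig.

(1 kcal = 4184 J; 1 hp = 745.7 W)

8.192 kcal × 4184 = 34275.3 J
P = E / t = 34275.3 J / 0.3249 s = 105495 W
105495 W ÷ (745.7 W/hp) = 141.471 hp

141.5 hp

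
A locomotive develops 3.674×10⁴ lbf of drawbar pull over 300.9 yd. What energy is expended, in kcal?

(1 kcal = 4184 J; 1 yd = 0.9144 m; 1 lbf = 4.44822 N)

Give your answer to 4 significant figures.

3.674×10⁴ lbf × 4.44822 = 163428 N
300.9 yd × 0.9144 = 275.143 m
W = F × d = 163428 N × 275.143 m = 4.49661×10⁷ J
4.49661×10⁷ J ÷ (4184 J/kcal) = 10747.2 kcal

1.075×10⁴ kcal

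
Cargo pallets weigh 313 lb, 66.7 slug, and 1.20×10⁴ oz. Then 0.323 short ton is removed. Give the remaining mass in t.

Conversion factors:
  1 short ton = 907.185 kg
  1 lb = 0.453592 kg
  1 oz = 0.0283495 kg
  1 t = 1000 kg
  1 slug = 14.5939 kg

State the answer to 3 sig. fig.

1.16 t

313 lb × 0.453592 = 141.974 kg
66.7 slug × 14.5939 = 973.413 kg
1.20×10⁴ oz × 0.0283495 = 340.194 kg
0.323 short ton × 907.185 = 293.021 kg
Sum: 141.974 + 973.413 + 340.194 − 293.021 = 1162.56 kg
In t: 1162.56 / 1000 = 1.16256 t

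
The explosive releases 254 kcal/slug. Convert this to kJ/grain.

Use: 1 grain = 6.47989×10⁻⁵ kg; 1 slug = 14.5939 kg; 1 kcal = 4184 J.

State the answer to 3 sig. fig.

0.00472 kJ/grain

254 kcal/slug × 4184 J/kcal ÷ 14.5939 kg/slug = 72820.6 J/kg
72820.6 J/kg ÷ 1000 J/kJ × 6.47989×10⁻⁵ kg/grain = 0.00471869 kJ/grain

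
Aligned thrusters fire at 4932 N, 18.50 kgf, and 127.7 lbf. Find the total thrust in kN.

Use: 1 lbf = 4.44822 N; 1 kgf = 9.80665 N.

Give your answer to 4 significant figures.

4932 N (already N)
18.50 kgf × 9.80665 = 181.423 N
127.7 lbf × 4.44822 = 568.038 N
Total: 4932 + 181.423 + 568.038 = 5681.46 N
In kN: 5681.46 / 1000 = 5.68146 kN

5.681 kN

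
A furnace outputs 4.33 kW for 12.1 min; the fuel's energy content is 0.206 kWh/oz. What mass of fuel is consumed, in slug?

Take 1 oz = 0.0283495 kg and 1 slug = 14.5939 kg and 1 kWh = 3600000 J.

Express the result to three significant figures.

4.33 kW → 4330 W
12.1 min → 726 s
E = P × t = 4330 × 726 = 3.14358×10⁶ J
0.206 kWh/oz → 2.61592×10⁷ J/kg
m = E / e_s = 3.14358×10⁶ / 2.61592×10⁷ = 0.120171 kg
In slug: 0.120171 / 14.5939 = 0.00823433 slug

0.00823 slug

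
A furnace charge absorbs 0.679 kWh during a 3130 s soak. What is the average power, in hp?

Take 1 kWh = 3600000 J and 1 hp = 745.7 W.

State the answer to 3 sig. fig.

0.679 kWh × 3600000 → 2.4444×10⁶ J
P = E / t = 2.4444×10⁶ J / 3130 s = 780.958 W
780.958 W ÷ (745.7 W/hp) = 1.04728 hp

1.05 hp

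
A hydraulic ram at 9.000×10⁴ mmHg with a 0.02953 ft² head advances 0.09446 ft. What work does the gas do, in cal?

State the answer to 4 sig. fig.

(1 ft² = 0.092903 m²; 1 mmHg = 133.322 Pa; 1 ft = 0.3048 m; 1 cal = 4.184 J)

226.5 cal

9.000×10⁴ mmHg → 1.1999×10⁷ Pa
0.02953 ft² → 0.00274343 m²
F = P × A = 1.1999×10⁷ × 0.00274343 = 32918.4 N
0.09446 ft → 0.0287914 m
W = F × d = 32918.4 × 0.0287914 = 947.767 J
In cal: 947.767 / 4.184 = 226.522 cal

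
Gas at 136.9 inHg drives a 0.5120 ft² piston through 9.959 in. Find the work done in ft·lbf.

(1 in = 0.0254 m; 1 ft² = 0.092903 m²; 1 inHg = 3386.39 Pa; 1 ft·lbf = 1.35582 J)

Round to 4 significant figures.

4114 ft·lbf

136.9 inHg → 463597 Pa
0.5120 ft² → 0.0475663 m²
F = P × A = 463597 × 0.0475663 = 22051.6 N
9.959 in → 0.252959 m
W = F × d = 22051.6 × 0.252959 = 5578.15 J
In ft·lbf: 5578.15 / 1.35582 = 4114.23 ft·lbf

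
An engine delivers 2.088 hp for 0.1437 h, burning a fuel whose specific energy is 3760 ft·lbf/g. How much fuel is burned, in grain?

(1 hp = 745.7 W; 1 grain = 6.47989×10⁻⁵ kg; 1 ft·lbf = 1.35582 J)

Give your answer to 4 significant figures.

2438 grain

2.088 hp → 1557.02 W
0.1437 h → 517.32 s
E = P × t = 1557.02 × 517.32 = 805478 J
3760 ft·lbf/g → 5.09788×10⁶ J/kg
m = E / e_s = 805478 / 5.09788×10⁶ = 0.158003 kg
In grain: 0.158003 / 6.47989×10⁻⁵ = 2438.36 grain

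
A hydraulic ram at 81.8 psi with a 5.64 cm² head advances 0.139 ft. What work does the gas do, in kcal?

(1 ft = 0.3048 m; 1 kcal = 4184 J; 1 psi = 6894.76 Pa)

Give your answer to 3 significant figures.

81.8 psi → 563991 Pa
5.64 cm² → 5.64×10⁻⁴ m²
F = P × A = 563991 × 5.64×10⁻⁴ = 318.091 N
0.139 ft → 0.0423672 m
W = F × d = 318.091 × 0.0423672 = 13.4766 J
In kcal: 13.4766 / 4184 = 0.00322098 kcal

0.00322 kcal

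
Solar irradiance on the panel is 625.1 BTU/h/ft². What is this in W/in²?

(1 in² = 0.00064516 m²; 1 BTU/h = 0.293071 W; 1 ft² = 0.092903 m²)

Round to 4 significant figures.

1.272 W/in²

625.1 BTU/h/ft² × 0.293071 W/BTU/h ÷ 0.092903 m²/ft² = 1971.94 W/m²
1971.94 W/m² × 0.00064516 m²/in² = 1.27222 W/in²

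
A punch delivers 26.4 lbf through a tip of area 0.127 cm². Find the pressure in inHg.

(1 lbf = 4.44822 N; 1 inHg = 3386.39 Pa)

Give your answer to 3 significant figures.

2730 inHg

26.4 lbf × 4.44822 = 117.433 N
0.127 cm² × 0.0001 = 1.27×10⁻⁵ m²
P = F / A = 117.433 N / 1.27×10⁻⁵ m² = 9.24669×10⁶ Pa
9.24669×10⁶ Pa ÷ (3386.39 Pa/inHg) = 2730.54 inHg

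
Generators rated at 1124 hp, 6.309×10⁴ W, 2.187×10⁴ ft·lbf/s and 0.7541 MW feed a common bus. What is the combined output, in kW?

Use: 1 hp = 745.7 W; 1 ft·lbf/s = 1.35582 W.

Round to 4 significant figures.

1685 kW

1124 hp × 745.7 = 838167 W
6.309×10⁴ W (already W)
2.187×10⁴ ft·lbf/s × 1.35582 = 29651.8 W
0.7541 MW × 1000000 = 754100 W
Sum: 838167 + 63090 + 29651.8 + 754100 = 1.68501×10⁶ W
In kW: 1.68501×10⁶ / 1000 = 1685.01 kW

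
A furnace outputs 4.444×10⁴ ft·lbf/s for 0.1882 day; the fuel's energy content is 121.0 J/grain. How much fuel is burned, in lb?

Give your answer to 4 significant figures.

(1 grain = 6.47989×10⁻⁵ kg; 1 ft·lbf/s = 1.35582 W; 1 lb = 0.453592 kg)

1157 lb

4.444×10⁴ ft·lbf/s → 60252.6 W
0.1882 day → 16260.5 s
E = P × t = 60252.6 × 16260.5 = 9.79737×10⁸ J
121.0 J/grain → 1.86732×10⁶ J/kg
m = E / e_s = 9.79737×10⁸ / 1.86732×10⁶ = 524.675 kg
In lb: 524.675 / 0.453592 = 1156.71 lb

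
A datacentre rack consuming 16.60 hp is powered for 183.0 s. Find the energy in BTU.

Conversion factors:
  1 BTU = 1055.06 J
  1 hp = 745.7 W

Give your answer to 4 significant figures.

16.60 hp × 745.7 → 12378.6 W
E = P × t = 12378.6 W × 183 s = 2.26528×10⁶ J
2.26528×10⁶ J ÷ (1055.06 J/BTU) = 2147.06 BTU

2147 BTU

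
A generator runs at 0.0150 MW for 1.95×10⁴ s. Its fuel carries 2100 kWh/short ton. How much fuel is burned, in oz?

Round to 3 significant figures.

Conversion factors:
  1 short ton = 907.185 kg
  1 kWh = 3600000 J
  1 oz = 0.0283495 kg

1240 oz

0.0150 MW → 15000 W
E = P × t = 15000 × 19500 = 2.925×10⁸ J
2100 kWh/short ton → 8.33347×10⁶ J/kg
m = E / e_s = 2.925×10⁸ / 8.33347×10⁶ = 35.0994 kg
In oz: 35.0994 / 0.0283495 = 1238.1 oz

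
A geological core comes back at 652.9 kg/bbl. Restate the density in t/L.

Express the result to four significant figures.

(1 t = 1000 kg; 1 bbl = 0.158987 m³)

0.004107 t/L

652.9 kg/bbl ÷ 0.158987 m³/bbl = 4106.63 kg/m³
4106.63 kg/m³ ÷ 1000 kg/t × 0.001 m³/L = 0.00410663 t/L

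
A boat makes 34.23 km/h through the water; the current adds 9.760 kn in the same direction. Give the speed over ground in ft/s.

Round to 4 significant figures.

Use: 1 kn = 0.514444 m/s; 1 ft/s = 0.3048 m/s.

47.67 ft/s

34.23 km/h × (1/3.6) = 9.50833 m/s
9.760 kn × 0.514444 = 5.02097 m/s
Combined: 9.50833 + 5.02097 = 14.5293 m/s
In ft/s: 14.5293 / 0.3048 = 47.6683 ft/s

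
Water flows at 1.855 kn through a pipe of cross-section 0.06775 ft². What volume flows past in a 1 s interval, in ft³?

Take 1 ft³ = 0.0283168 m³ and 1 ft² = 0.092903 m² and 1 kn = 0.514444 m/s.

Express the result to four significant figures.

0.2121 ft³

1.855 kn × 0.514444 = 0.954294 m/s
0.06775 ft² × 0.092903 = 0.00629418 m²
V = v × A × t = 0.954294 m/s × 0.00629418 m² × 1 s = 0.0060065 m³
0.0060065 m³ ÷ (0.0283168 m³/ft³) = 0.212118 ft³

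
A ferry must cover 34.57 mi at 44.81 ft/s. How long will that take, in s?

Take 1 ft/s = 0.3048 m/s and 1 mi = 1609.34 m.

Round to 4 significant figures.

34.57 mi × 1609.34 = 55634.9 m
44.81 ft/s × 0.3048 = 13.6581 m/s
t = d / v = 55634.9 m / 13.6581 m/s = 4073.4 s

4073 s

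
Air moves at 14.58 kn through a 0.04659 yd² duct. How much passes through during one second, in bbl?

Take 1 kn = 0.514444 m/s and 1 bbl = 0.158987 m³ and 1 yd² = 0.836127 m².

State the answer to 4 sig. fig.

14.58 kn × 0.514444 → 7.50059 m/s
0.04659 yd² × 0.836127 → 0.0389552 m²
V = v × A × t = 7.50059 m/s × 0.0389552 m² × 1 s = 0.292187 m³
0.292187 m³ ÷ (0.158987 m³/bbl) = 1.8378 bbl

1.838 bbl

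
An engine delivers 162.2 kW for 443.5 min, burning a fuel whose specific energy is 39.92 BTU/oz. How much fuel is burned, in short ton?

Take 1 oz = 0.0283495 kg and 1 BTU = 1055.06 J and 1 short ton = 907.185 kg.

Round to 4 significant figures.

162.2 kW → 162200 W
443.5 min → 26610 s
E = P × t = 162200 × 26610 = 4.31614×10⁹ J
39.92 BTU/oz → 1.48567×10⁶ J/kg
m = E / e_s = 4.31614×10⁹ / 1.48567×10⁶ = 2905.18 kg
In short ton: 2905.18 / 907.185 = 3.20241 short ton

3.202 short ton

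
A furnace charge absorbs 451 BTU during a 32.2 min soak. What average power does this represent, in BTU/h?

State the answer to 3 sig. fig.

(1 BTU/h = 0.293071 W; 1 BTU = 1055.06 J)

840 BTU/h

451 BTU × 1055.06 → 475832 J
32.2 min × 60 → 1932 s
P = E / t = 475832 J / 1932 s = 246.29 W
246.29 W ÷ (0.293071 W/BTU/h) = 840.377 BTU/h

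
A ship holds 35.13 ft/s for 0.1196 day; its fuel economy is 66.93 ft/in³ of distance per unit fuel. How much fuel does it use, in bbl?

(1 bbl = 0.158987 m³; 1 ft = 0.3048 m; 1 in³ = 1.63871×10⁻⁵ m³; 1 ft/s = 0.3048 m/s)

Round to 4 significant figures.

0.5590 bbl

35.13 ft/s → 10.7076 m/s
0.1196 day → 10333.4 s
d = v × t = 10.7076 × 10333.4 = 110646 m
66.93 ft/in³ → 1.2449×10⁶ m/m³
V = d / (distance per unit fuel) = 110646 / 1.2449×10⁶ = 0.0888794 m³
In bbl: 0.0888794 / 0.158987 = 0.559036 bbl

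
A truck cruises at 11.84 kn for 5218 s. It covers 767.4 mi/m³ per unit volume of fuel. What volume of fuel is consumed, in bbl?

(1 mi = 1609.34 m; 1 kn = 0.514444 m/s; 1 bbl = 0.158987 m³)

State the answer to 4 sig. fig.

11.84 kn → 6.09102 m/s
d = v × t = 6.09102 × 5218 = 31782.9 m
767.4 mi/m³ → 1.23501×10⁶ m/m³
V = d / (distance per unit fuel) = 31782.9 / 1.23501×10⁶ = 0.0257349 m³
In bbl: 0.0257349 / 0.158987 = 0.161868 bbl

0.1619 bbl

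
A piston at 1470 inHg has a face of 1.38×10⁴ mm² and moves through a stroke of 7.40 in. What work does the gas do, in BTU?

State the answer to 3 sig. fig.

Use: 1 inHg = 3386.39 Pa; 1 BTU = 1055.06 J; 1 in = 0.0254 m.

1470 inHg → 4.97799×10⁶ Pa
1.38×10⁴ mm² → 0.0138 m²
F = P × A = 4.97799×10⁶ × 0.0138 = 68696.3 N
7.40 in → 0.18796 m
W = F × d = 68696.3 × 0.18796 = 12912.2 J
In BTU: 12912.2 / 1055.06 = 12.2384 BTU

12.2 BTU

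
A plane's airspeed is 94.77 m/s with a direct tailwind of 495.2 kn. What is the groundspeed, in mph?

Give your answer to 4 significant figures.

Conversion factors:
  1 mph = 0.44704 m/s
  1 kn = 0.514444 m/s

781.9 mph

94.77 m/s (already m/s)
495.2 kn × 0.514444 → 254.753 m/s
Sum: 94.77 + 254.753 = 349.523 m/s
In mph: 349.523 / 0.44704 = 781.861 mph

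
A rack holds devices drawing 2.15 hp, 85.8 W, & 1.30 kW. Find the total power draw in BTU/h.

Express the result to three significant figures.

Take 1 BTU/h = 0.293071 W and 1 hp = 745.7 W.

1.02×10⁴ BTU/h

2.15 hp × 745.7 = 1603.26 W
85.8 W (already W)
1.30 kW × 1000 = 1300 W
Sum: 1603.26 + 85.8 + 1300 = 2989.06 W
In BTU/h: 2989.06 / 0.293071 = 10199.1 BTU/h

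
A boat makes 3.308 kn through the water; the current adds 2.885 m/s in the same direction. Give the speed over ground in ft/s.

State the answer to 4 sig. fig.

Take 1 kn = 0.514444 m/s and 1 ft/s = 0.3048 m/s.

3.308 kn × 0.514444 = 1.70178 m/s
2.885 m/s (already m/s)
Sum: 1.70178 + 2.885 = 4.58678 m/s
In ft/s: 4.58678 / 0.3048 = 15.0485 ft/s

15.05 ft/s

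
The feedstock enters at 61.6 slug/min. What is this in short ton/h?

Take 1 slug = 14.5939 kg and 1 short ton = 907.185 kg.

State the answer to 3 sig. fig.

61.6 slug/min × 14.5939 kg/slug ÷ 60 s/min = 14.9831 kg/s
14.9831 kg/s ÷ 907.185 kg/short ton × 3600 s/h = 59.4577 short ton/h

59.5 short ton/h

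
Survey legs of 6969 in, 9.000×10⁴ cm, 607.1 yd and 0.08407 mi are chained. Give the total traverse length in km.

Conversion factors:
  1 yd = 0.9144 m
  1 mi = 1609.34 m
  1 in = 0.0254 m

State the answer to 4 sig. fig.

1.767 km

6969 in × 0.0254 = 177.013 m
9.000×10⁴ cm × 0.01 = 900 m
607.1 yd × 0.9144 = 555.132 m
0.08407 mi × 1609.34 = 135.297 m
Total: 177.013 + 900 + 555.132 + 135.297 = 1767.44 m
In km: 1767.44 / 1000 = 1.76744 km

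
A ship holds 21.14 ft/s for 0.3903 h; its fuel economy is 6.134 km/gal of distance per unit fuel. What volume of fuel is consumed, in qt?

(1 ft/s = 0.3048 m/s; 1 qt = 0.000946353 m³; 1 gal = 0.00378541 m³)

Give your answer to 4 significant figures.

5.904 qt

21.14 ft/s → 6.44347 m/s
0.3903 h → 1405.08 s
d = v × t = 6.44347 × 1405.08 = 9053.59 m
6.134 km/gal → 1.62043×10⁶ m/m³
V = d / (distance per unit fuel) = 9053.59 / 1.62043×10⁶ = 0.00558715 m³
In qt: 0.00558715 / 0.000946353 = 5.90388 qt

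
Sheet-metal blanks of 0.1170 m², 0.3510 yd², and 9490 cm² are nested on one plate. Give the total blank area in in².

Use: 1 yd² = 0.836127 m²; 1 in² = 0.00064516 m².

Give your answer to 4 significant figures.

2107 in²

0.1170 m² (already m²)
0.3510 yd² × 0.836127 → 0.293481 m²
9490 cm² × 0.0001 → 0.949 m²
Sum: 0.117 + 0.293481 + 0.949 = 1.35948 m²
In in²: 1.35948 / 0.00064516 = 2107.2 in²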